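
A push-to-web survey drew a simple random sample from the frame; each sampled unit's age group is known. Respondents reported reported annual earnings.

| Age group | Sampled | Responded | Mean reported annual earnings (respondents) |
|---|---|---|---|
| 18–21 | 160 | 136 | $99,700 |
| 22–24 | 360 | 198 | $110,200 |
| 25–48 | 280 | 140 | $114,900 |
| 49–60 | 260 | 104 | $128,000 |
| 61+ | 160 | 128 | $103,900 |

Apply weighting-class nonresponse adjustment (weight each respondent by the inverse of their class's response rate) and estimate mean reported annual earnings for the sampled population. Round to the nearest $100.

$112,900

Class response rates: 18–21 136/160 = 85%, 22–24 198/360 = 55%, 25–48 140/280 = 50%, 49–60 104/260 = 40%, 61+ 128/160 = 80%.
Inverse-response-rate weighting restores each class to its sampled count, so class totals weight by n_sampled:
  18–21: 160 × 99,700 = 15,952,000
  22–24: 360 × 110,200 = 39,672,000
  25–48: 280 × 114,900 = 32,172,000
  49–60: 260 × 128,000 = 33,280,000
  61+: 160 × 103,900 = 16,624,000
Adjusted estimate = 137,700,000 / 1,220 = 112869 → $112,900.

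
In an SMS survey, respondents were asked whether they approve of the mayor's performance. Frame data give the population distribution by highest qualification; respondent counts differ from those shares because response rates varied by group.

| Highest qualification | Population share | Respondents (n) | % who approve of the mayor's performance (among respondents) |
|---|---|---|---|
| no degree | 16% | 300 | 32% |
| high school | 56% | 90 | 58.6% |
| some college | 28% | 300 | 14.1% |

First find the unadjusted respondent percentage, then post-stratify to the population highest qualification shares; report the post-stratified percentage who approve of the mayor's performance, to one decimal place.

41.9%

Without adjustment, the pooled respondent share is:
  (300/690)×32 + (90/690)×58.6 + (300/690)×14.1 = 27.687%
Post-stratifying to population shares instead:
  0.16×32 + 0.56×58.6 + 0.28×14.1 = 41.884%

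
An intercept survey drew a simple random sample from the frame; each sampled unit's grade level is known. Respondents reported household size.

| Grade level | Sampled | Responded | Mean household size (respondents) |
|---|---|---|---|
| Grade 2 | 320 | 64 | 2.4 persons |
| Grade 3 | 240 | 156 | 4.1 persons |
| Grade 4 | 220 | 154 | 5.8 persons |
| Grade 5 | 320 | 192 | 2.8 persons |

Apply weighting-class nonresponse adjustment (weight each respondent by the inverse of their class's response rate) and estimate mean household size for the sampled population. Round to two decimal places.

Response rates by class: Grade 2 64/320 = 20%, Grade 3 156/240 = 65%, Grade 4 154/220 = 70%, Grade 5 192/320 = 60%.
Weighting each respondent by the inverse class response rate inflates each class back to its sampled size, so the class weight is n_sampled:
  Grade 2: 320 × 2.4 = 768
  Grade 3: 240 × 4.1 = 984
  Grade 4: 220 × 5.8 = 1276
  Grade 5: 320 × 2.8 = 896
Adjusted estimate = 3924 / 1,100 = 3.56727 → 3.57.

3.57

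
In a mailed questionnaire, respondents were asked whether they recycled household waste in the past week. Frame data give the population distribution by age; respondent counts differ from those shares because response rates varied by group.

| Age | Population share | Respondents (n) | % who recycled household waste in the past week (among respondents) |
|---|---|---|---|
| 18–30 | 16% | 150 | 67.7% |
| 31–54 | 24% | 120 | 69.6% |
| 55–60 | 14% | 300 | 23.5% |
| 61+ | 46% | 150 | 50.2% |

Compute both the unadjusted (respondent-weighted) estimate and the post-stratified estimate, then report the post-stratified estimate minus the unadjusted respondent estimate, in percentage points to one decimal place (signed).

+8.0 percentage points

Unadjusted (pooled respondent) estimate weights by respondent counts:
  (150/720)×67.7 + (120/720)×69.6 + (300/720)×23.5 + (150/720)×50.2 = 45.9542%
Post-stratifying to population shares instead:
  0.16×67.7 + 0.24×69.6 + 0.14×23.5 + 0.46×50.2 = 53.918%
Difference = 53.918 − 45.9542 = 7.9638 pp.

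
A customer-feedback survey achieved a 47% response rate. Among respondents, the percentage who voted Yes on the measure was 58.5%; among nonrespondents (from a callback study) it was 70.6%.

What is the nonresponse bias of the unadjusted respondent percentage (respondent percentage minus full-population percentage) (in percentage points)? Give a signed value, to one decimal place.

-6.4 percentage points

Nonresponse fraction = 1 − 0.47 = 0.53.
Bias = (nonresponse fraction) × (respondent percentage − nonrespondent percentage)
     = 0.53 × (58.5 − 70.6) = 0.53 × -12.1 = -6.413.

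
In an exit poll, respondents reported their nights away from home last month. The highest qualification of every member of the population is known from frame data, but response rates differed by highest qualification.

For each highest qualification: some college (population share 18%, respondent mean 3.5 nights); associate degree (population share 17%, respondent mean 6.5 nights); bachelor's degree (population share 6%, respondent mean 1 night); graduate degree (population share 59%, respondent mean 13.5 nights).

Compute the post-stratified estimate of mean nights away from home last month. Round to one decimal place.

Reweight to the known highest qualification distribution:
  some college: 0.18 × 3.5 = 0.63
  associate degree: 0.17 × 6.5 = 1.105
  bachelor's degree: 0.06 × 1 = 0.06
  graduate degree: 0.59 × 13.5 = 7.965
Post-stratified estimate = 9.76 → 9.8.

9.8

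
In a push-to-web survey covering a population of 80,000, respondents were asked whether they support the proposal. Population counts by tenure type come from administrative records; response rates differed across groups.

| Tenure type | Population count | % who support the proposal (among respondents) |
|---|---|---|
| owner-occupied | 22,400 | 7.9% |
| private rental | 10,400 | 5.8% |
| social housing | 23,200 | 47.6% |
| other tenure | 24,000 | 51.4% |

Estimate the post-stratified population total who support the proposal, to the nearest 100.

Estimated count per cell = population count × respondent percentage:
  owner-occupied: 22,400 × 7.9% = 1769.6
  private rental: 10,400 × 5.8% = 603.2
  social housing: 23,200 × 47.6% = 11043.2
  other tenure: 24,000 × 51.4% = 12,336
Estimated total = 25,752 → 25,800.

25,800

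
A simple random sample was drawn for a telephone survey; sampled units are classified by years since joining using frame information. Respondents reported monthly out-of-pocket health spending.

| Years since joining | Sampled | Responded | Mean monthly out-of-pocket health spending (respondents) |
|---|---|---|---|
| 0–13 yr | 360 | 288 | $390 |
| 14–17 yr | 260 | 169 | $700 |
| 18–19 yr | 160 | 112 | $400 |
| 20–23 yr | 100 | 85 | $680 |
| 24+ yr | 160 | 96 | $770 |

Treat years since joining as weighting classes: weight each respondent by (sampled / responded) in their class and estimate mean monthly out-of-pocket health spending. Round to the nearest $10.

Class response rates: 0–13 yr 288/360 = 80%, 14–17 yr 169/260 = 65%, 18–19 yr 112/160 = 70%, 20–23 yr 85/100 = 85%, 24+ yr 96/160 = 60%.
With weight = n_sampled/n_responded per class, the weighted class total is n_sampled:
  0–13 yr: 360 × 390 = 140,400
  14–17 yr: 260 × 700 = 182,000
  18–19 yr: 160 × 400 = 64,000
  20–23 yr: 100 × 680 = 68,000
  24+ yr: 160 × 770 = 123,200
Adjusted estimate = 577,600 / 1,040 = 555.385 → $560.

$560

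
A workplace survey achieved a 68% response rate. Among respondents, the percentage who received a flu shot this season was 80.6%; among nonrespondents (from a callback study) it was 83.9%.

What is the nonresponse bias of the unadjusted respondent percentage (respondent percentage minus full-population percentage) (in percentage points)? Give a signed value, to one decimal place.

-1.1 percentage points

Nonresponse fraction = 1 − 0.68 = 0.32.
Bias = (nonresponse fraction) × (respondent percentage − nonrespondent percentage)
     = 0.32 × (80.6 − 83.9) = 0.32 × -3.3 = -1.056.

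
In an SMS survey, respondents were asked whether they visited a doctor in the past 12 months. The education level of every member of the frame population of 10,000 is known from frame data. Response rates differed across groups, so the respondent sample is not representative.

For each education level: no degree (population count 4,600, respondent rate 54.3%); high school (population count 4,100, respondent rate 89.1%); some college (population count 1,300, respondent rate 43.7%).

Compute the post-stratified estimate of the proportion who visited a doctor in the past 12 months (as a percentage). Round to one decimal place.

Post-stratification weights by population share, not respondent share:
  no degree: (4,600/10,000) × 54.3 = 24.978
  high school: (4,100/10,000) × 89.1 = 36.531
  some college: (1,300/10,000) × 43.7 = 5.681
Post-stratified estimate = 67.19 → 67.2%.

67.2%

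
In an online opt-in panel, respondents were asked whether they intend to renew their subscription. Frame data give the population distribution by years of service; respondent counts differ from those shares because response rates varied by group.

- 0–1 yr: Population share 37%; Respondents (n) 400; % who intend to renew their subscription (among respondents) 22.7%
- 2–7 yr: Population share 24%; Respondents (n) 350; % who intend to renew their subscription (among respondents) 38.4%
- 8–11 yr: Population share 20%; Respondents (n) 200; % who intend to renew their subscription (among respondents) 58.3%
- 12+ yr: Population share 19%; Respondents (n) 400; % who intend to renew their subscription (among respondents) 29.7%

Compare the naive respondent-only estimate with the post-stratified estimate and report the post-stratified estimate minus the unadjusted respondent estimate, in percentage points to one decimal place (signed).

Naive respondent-only estimate (weights = respondent counts):
  (400/1350)×22.7 + (350/1350)×38.4 + (200/1350)×58.3 + (400/1350)×29.7 = 34.1185%
Reweighting by population years of service shares:
  0.37×22.7 + 0.24×38.4 + 0.2×58.3 + 0.19×29.7 = 34.918%
Difference = 34.918 − 34.1185 = 0.7995 pp.

+0.8 percentage points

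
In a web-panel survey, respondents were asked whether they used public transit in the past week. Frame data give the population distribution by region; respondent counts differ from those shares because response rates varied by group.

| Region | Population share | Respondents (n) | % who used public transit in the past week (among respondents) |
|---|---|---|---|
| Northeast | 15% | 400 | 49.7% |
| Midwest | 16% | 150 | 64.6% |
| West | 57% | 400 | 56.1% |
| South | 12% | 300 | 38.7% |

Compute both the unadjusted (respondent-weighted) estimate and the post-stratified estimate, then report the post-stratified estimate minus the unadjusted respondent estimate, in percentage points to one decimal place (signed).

+3.5 percentage points

Naive respondent-only estimate (weights = respondent counts):
  (400/1250)×49.7 + (150/1250)×64.6 + (400/1250)×56.1 + (300/1250)×38.7 = 50.896%
Post-stratified estimate weights by population shares:
  0.15×49.7 + 0.16×64.6 + 0.57×56.1 + 0.12×38.7 = 54.412%
Difference = 54.412 − 50.896 = 3.516 pp.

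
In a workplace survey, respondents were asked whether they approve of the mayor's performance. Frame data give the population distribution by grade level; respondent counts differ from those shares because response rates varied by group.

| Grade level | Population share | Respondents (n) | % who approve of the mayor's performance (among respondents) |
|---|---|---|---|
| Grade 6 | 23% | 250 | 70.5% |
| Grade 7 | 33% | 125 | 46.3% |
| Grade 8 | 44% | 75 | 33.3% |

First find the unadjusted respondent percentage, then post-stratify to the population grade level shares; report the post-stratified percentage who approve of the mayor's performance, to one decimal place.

46.1%

Unadjusted (pooled respondent) estimate weights by respondent counts:
  (250/450)×70.5 + (125/450)×46.3 + (75/450)×33.3 = 57.5778%
Post-stratified estimate weights by population shares:
  0.23×70.5 + 0.33×46.3 + 0.44×33.3 = 46.146%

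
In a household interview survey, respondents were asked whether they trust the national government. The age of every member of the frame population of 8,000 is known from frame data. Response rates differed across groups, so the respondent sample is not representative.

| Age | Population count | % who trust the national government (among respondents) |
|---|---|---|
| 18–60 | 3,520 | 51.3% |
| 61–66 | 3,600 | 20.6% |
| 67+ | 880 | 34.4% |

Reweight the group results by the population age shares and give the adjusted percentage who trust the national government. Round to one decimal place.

Weight each group's respondent value by its population share:
  18–60: (3,520/8,000) × 51.3 = 22.572
  61–66: (3,600/8,000) × 20.6 = 9.27
  67+: (880/8,000) × 34.4 = 3.784
Post-stratified estimate = 35.626 → 35.6%.

35.6%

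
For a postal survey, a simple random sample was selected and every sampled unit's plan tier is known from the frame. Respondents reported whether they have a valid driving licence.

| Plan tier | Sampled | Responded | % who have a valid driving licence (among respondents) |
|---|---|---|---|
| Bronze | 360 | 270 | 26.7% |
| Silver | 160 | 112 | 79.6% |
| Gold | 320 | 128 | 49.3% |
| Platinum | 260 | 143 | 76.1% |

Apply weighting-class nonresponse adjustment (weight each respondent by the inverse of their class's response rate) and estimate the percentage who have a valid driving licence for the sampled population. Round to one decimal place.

52.6%

Class response rates: Bronze 270/360 = 75%, Silver 112/160 = 70%, Gold 128/320 = 40%, Platinum 143/260 = 55%.
Inverse-response-rate weighting restores each class to its sampled count, so class totals weight by n_sampled:
  Bronze: 360 × 26.7 = 9612
  Silver: 160 × 79.6 = 12,736
  Gold: 320 × 49.3 = 15,776
  Platinum: 260 × 76.1 = 19,786
Adjusted estimate = 57,910 / 1,100 = 52.6455 → 52.6%.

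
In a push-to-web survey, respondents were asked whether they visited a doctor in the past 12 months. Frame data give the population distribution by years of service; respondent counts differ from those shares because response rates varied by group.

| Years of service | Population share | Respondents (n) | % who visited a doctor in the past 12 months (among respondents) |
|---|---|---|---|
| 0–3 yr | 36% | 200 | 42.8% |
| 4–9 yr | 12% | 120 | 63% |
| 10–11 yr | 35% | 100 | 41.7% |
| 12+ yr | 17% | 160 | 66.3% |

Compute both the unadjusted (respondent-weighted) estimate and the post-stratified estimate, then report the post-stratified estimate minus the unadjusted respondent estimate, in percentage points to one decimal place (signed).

-4.4 percentage points

Without adjustment, the pooled respondent share is:
  (200/580)×42.8 + (120/580)×63 + (100/580)×41.7 + (160/580)×66.3 = 53.2724%
Reweighting by population years of service shares:
  0.36×42.8 + 0.12×63 + 0.35×41.7 + 0.17×66.3 = 48.834%
Difference = 48.834 − 53.2724 = -4.4384 pp.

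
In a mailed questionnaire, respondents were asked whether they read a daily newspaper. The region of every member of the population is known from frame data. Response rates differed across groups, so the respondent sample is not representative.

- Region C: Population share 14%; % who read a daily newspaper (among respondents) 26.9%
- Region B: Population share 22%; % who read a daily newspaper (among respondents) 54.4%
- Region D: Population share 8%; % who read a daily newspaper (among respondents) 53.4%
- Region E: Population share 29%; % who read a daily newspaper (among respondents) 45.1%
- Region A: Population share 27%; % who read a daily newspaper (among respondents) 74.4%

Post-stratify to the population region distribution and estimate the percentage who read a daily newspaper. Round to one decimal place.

Weight each group's respondent value by its population share:
  Region C: 0.14 × 26.9 = 3.766
  Region B: 0.22 × 54.4 = 11.968
  Region D: 0.08 × 53.4 = 4.272
  Region E: 0.29 × 45.1 = 13.079
  Region A: 0.27 × 74.4 = 20.088
Post-stratified estimate = 53.173 → 53.2%.

53.2%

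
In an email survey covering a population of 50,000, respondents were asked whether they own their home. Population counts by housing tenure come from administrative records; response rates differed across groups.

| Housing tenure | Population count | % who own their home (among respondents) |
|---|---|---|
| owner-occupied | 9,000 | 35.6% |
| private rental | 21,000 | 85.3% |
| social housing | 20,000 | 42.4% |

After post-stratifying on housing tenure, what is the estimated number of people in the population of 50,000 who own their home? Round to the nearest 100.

Apply each group's respondent rate to its population count:
  owner-occupied: 9,000 × 35.6% = 3204
  private rental: 21,000 × 85.3% = 17,913
  social housing: 20,000 × 42.4% = 8480
Estimated total = 29,597 → 29,600.

29,600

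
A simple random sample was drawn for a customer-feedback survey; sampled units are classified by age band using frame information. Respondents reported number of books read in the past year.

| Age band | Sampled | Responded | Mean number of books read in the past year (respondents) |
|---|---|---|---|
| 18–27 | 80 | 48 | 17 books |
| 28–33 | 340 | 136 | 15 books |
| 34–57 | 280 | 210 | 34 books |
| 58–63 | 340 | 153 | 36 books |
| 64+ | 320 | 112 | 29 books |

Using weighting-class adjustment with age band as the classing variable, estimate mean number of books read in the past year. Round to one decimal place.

27.6

Class response rates: 18–27 48/80 = 60%, 28–33 136/340 = 40%, 34–57 210/280 = 75%, 58–63 153/340 = 45%, 64+ 112/320 = 35%.
With weight = n_sampled/n_responded per class, the weighted class total is n_sampled:
  18–27: 80 × 17 = 1360
  28–33: 340 × 15 = 5100
  34–57: 280 × 34 = 9520
  58–63: 340 × 36 = 12,240
  64+: 320 × 29 = 9280
Adjusted estimate = 37,500 / 1,360 = 27.5735 → 27.6.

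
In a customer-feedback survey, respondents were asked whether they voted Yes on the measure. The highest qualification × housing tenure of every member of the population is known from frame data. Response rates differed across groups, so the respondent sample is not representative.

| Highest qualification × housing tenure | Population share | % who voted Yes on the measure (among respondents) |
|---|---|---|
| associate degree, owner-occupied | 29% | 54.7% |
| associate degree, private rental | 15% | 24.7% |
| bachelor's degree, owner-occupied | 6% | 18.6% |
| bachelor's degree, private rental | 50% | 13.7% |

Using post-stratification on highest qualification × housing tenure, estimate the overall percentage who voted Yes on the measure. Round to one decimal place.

Each cell contributes population-share × respondent value:
  associate degree, owner-occupied: 0.29 × 54.7 = 15.863
  associate degree, private rental: 0.15 × 24.7 = 3.705
  bachelor's degree, owner-occupied: 0.06 × 18.6 = 1.116
  bachelor's degree, private rental: 0.5 × 13.7 = 6.85
Post-stratified estimate = 27.534 → 27.5%.

27.5%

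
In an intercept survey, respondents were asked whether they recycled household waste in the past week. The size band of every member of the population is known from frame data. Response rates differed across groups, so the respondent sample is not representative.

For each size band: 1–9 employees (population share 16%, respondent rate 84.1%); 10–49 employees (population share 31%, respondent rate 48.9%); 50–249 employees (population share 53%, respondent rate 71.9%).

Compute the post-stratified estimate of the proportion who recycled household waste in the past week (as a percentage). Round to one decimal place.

Each cell contributes population-share × respondent value:
  1–9 employees: 0.16 × 84.1 = 13.456
  10–49 employees: 0.31 × 48.9 = 15.159
  50–249 employees: 0.53 × 71.9 = 38.107
Post-stratified estimate = 66.722 → 66.7%.

66.7%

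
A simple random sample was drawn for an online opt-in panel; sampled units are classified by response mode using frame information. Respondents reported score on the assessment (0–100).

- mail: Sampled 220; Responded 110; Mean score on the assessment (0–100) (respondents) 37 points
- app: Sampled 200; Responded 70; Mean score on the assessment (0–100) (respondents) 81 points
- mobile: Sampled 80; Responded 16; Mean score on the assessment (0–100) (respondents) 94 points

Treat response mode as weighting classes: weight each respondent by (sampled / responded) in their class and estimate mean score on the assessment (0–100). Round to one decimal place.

Class response rates: mail 110/220 = 50%, app 70/200 = 35%, mobile 16/80 = 20%.
Weighting each respondent by the inverse class response rate inflates each class back to its sampled size, so the class weight is n_sampled:
  mail: 220 × 37 = 8140
  app: 200 × 81 = 16,200
  mobile: 80 × 94 = 7520
Adjusted estimate = 31,860 / 500 = 63.72 → 63.7.

63.7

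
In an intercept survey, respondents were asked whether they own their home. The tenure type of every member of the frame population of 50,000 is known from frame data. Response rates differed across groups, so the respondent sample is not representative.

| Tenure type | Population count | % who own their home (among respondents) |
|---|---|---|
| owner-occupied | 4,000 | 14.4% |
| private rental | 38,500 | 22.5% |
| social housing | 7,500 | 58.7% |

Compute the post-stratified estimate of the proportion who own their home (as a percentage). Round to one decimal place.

27.3%

Post-stratification weights by population share, not respondent share:
  owner-occupied: (4,000/50,000) × 14.4 = 1.152
  private rental: (38,500/50,000) × 22.5 = 17.325
  social housing: (7,500/50,000) × 58.7 = 8.805
Post-stratified estimate = 27.282 → 27.3%.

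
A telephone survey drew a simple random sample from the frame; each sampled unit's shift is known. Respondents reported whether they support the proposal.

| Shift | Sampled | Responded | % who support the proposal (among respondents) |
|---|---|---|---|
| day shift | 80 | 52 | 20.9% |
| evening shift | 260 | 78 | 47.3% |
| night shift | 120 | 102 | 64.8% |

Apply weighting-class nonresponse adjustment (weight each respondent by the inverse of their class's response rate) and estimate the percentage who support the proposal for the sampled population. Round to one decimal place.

Response rates by class: day shift 52/80 = 65%, evening shift 78/260 = 30%, night shift 102/120 = 85%.
Inverse-response-rate weighting restores each class to its sampled count, so class totals weight by n_sampled:
  day shift: 80 × 20.9 = 1672
  evening shift: 260 × 47.3 = 12,298
  night shift: 120 × 64.8 = 7776
Adjusted estimate = 21,746 / 460 = 47.2739 → 47.3%.

47.3%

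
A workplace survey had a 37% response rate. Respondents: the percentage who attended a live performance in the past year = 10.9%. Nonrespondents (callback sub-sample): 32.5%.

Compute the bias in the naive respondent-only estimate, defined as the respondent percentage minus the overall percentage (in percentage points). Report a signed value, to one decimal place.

-13.6 percentage points

Nonresponse fraction = 1 − 0.37 = 0.63.
Bias = (nonresponse fraction) × (respondent percentage − nonrespondent percentage)
     = 0.63 × (10.9 − 32.5) = 0.63 × -21.6 = -13.608.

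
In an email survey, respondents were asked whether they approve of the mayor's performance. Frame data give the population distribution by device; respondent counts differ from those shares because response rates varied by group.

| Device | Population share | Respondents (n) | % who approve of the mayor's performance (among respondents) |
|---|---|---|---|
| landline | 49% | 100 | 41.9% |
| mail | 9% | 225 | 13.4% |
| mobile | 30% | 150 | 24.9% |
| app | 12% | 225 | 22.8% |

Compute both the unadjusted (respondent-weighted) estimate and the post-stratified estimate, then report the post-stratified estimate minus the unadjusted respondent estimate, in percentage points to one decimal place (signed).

Unadjusted (pooled respondent) estimate weights by respondent counts:
  (100/700)×41.9 + (225/700)×13.4 + (150/700)×24.9 + (225/700)×22.8 = 22.9571%
Reweighting by population device shares:
  0.49×41.9 + 0.09×13.4 + 0.3×24.9 + 0.12×22.8 = 31.943%
Difference = 31.943 − 22.9571 = 8.9859 pp.

+9.0 percentage points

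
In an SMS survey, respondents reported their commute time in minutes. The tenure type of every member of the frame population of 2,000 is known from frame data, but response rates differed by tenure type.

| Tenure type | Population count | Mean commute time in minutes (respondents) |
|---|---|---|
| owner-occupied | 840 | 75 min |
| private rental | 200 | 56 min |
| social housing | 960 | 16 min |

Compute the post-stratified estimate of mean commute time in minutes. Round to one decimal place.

Each cell contributes population-share × respondent value:
  owner-occupied: (840/2,000) × 75 = 31.5
  private rental: (200/2,000) × 56 = 5.6
  social housing: (960/2,000) × 16 = 7.68
Post-stratified estimate = 44.78 → 44.8.

44.8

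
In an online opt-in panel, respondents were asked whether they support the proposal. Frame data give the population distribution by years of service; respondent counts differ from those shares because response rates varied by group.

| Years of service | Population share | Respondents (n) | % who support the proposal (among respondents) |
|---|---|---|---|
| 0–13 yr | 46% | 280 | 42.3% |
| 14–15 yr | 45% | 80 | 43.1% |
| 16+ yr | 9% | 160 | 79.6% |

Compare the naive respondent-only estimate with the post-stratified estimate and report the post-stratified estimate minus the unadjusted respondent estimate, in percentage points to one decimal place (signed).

-7.9 percentage points

Naive respondent-only estimate (weights = respondent counts):
  (280/520)×42.3 + (80/520)×43.1 + (160/520)×79.6 = 53.9%
Post-stratified estimate weights by population shares:
  0.46×42.3 + 0.45×43.1 + 0.09×79.6 = 46.017%
Difference = 46.017 − 53.9 = -7.883 pp.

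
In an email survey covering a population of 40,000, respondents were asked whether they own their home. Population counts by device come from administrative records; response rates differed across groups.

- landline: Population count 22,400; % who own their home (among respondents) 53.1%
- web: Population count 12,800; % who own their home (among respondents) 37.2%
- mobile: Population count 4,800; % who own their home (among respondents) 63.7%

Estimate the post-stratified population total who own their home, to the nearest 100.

19,700

Estimated count per cell = population count × respondent percentage:
  landline: 22,400 × 53.1% = 11894.4
  web: 12,800 × 37.2% = 4761.6
  mobile: 4,800 × 63.7% = 3057.6
Estimated total = 19713.6 → 19,700.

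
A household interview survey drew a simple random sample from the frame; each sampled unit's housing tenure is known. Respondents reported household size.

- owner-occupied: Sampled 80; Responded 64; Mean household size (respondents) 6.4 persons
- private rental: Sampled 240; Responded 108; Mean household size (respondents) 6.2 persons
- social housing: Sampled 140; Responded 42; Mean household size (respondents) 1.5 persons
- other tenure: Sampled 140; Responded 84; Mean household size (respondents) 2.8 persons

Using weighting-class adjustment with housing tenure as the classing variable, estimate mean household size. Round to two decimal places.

4.34

Class response rates: owner-occupied 64/80 = 80%, private rental 108/240 = 45%, social housing 42/140 = 30%, other tenure 84/140 = 60%.
Inverse-response-rate weighting restores each class to its sampled count, so class totals weight by n_sampled:
  owner-occupied: 80 × 6.4 = 512
  private rental: 240 × 6.2 = 1488
  social housing: 140 × 1.5 = 210
  other tenure: 140 × 2.8 = 392
Adjusted estimate = 2602 / 600 = 4.33667 → 4.34.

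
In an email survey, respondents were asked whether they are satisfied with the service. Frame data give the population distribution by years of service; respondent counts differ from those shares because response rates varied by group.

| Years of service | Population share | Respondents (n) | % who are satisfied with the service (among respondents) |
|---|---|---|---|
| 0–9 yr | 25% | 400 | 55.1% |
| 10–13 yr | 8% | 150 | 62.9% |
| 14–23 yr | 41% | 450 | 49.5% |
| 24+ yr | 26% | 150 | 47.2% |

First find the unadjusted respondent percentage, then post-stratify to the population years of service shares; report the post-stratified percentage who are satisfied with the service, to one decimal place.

Unadjusted (pooled respondent) estimate weights by respondent counts:
  (400/1150)×55.1 + (150/1150)×62.9 + (450/1150)×49.5 + (150/1150)×47.2 = 52.8957%
Post-stratified estimate weights by population shares:
  0.25×55.1 + 0.08×62.9 + 0.41×49.5 + 0.26×47.2 = 51.374%

51.4%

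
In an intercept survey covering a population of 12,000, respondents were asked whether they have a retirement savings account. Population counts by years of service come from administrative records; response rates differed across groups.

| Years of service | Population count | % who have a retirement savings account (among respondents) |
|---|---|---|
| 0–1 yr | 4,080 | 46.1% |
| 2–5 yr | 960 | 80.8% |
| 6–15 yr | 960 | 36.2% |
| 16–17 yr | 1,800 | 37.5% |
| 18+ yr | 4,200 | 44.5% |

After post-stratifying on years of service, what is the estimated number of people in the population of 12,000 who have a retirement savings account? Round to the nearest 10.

5,550

Apply each group's respondent rate to its population count:
  0–1 yr: 4,080 × 46.1% = 1880.88
  2–5 yr: 960 × 80.8% = 775.68
  6–15 yr: 960 × 36.2% = 347.52
  16–17 yr: 1,800 × 37.5% = 675
  18+ yr: 4,200 × 44.5% = 1869
Estimated total = 5548.08 → 5,550.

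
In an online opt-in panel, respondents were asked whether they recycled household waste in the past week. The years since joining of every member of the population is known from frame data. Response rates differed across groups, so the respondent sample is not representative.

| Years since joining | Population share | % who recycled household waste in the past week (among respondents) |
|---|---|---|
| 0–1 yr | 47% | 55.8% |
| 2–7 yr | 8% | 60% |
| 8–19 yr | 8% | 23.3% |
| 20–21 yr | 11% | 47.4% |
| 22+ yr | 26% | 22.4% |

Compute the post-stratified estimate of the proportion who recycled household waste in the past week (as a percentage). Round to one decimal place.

43.9%

Each cell contributes population-share × respondent value:
  0–1 yr: 0.47 × 55.8 = 26.226
  2–7 yr: 0.08 × 60 = 4.8
  8–19 yr: 0.08 × 23.3 = 1.864
  20–21 yr: 0.11 × 47.4 = 5.214
  22+ yr: 0.26 × 22.4 = 5.824
Post-stratified estimate = 43.928 → 43.9%.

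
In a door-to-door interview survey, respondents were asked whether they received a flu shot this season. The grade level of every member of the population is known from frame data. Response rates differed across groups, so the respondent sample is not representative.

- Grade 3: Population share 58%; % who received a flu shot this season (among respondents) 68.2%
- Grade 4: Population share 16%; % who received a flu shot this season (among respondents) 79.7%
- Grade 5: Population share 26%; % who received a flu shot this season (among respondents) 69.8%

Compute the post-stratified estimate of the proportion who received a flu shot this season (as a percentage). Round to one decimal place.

Reweight to the known grade level distribution:
  Grade 3: 0.58 × 68.2 = 39.556
  Grade 4: 0.16 × 79.7 = 12.752
  Grade 5: 0.26 × 69.8 = 18.148
Post-stratified estimate = 70.456 → 70.5%.

70.5%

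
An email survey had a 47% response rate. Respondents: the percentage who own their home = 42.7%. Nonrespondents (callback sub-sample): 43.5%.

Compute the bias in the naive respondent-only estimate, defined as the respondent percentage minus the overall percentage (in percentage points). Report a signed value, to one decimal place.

-0.4 percentage points

Nonresponse fraction = 1 − 0.47 = 0.53.
Bias = (nonresponse fraction) × (respondent percentage − nonrespondent percentage)
     = 0.53 × (42.7 − 43.5) = 0.53 × -0.8 = -0.424.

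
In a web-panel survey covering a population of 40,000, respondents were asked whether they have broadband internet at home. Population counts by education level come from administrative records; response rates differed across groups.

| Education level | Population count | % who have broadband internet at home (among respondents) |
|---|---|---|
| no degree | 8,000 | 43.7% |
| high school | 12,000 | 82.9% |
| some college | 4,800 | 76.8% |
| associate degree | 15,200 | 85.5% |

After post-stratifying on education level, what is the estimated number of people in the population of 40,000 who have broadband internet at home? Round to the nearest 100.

30,100

Estimated count per cell = population count × respondent percentage:
  no degree: 8,000 × 43.7% = 3496
  high school: 12,000 × 82.9% = 9948
  some college: 4,800 × 76.8% = 3686.4
  associate degree: 15,200 × 85.5% = 12,996
Estimated total = 30126.4 → 30,100.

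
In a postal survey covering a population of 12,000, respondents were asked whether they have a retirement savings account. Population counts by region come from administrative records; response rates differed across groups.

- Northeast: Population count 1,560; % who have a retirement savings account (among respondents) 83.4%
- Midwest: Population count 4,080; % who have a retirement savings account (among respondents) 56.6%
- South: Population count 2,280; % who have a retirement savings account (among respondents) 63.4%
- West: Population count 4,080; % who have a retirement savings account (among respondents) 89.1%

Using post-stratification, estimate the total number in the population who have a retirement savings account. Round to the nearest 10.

8,690

Apply each group's respondent rate to its population count:
  Northeast: 1,560 × 83.4% = 1301.04
  Midwest: 4,080 × 56.6% = 2309.28
  South: 2,280 × 63.4% = 1445.52
  West: 4,080 × 89.1% = 3635.28
Estimated total = 8691.12 → 8,690.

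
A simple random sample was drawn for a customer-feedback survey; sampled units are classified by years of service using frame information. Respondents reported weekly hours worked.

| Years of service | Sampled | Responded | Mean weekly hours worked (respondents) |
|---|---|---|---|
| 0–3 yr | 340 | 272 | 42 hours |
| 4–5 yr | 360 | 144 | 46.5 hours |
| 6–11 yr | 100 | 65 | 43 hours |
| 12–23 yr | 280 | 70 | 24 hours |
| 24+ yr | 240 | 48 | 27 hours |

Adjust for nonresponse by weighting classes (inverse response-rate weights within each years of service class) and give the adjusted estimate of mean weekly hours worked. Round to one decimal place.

36.8

Response rates by class: 0–3 yr 272/340 = 80%, 4–5 yr 144/360 = 40%, 6–11 yr 65/100 = 65%, 12–23 yr 70/280 = 25%, 24+ yr 48/240 = 20%.
Inverse-response-rate weighting restores each class to its sampled count, so class totals weight by n_sampled:
  0–3 yr: 340 × 42 = 14,280
  4–5 yr: 360 × 46.5 = 16,740
  6–11 yr: 100 × 43 = 4300
  12–23 yr: 280 × 24 = 6720
  24+ yr: 240 × 27 = 6480
Adjusted estimate = 48,520 / 1,320 = 36.7576 → 36.8.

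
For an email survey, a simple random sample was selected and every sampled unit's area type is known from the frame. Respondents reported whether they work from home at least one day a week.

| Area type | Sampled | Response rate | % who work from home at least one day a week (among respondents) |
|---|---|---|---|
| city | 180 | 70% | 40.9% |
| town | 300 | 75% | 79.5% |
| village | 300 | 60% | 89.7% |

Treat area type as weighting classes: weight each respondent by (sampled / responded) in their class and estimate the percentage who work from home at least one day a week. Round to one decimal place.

74.5%

Each respondent's weight = sampled/responded in their class; summing within a class gives n_sampled, so:
  city: 180 × 40.9 = 7362
  town: 300 × 79.5 = 23,850
  village: 300 × 89.7 = 26,910
Adjusted estimate = 58,122 / 780 = 74.5154 → 74.5%.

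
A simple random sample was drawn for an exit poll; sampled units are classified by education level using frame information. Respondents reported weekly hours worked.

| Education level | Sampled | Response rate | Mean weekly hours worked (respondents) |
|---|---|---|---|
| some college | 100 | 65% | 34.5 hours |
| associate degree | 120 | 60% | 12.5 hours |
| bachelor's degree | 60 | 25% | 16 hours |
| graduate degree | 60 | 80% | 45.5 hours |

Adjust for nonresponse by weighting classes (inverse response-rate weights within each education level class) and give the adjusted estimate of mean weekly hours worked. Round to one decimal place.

25.4

With weight = n_sampled/n_responded per class, the weighted class total is n_sampled:
  some college: 100 × 34.5 = 3450
  associate degree: 120 × 12.5 = 1500
  bachelor's degree: 60 × 16 = 960
  graduate degree: 60 × 45.5 = 2730
Adjusted estimate = 8640 / 340 = 25.4118 → 25.4.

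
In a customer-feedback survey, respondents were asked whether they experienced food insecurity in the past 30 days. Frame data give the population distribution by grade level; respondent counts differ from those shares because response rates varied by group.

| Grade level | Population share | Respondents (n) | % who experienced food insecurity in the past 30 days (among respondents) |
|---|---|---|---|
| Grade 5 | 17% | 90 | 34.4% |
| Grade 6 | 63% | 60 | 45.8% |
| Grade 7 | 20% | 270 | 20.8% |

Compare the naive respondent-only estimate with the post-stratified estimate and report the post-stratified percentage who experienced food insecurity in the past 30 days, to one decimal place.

38.9%

Without adjustment, the pooled respondent share is:
  (90/420)×34.4 + (60/420)×45.8 + (270/420)×20.8 = 27.2857%
Post-stratifying to population shares instead:
  0.17×34.4 + 0.63×45.8 + 0.2×20.8 = 38.862%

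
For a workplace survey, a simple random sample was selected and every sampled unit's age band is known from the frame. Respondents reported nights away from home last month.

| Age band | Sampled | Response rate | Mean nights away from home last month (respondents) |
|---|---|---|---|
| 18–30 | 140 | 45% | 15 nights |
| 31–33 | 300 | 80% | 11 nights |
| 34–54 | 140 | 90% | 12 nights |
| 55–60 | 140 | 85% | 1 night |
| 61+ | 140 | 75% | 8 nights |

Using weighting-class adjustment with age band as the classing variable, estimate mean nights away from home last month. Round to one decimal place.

9.7

With weight = n_sampled/n_responded per class, the weighted class total is n_sampled:
  18–30: 140 × 15 = 2100
  31–33: 300 × 11 = 3300
  34–54: 140 × 12 = 1680
  55–60: 140 × 1 = 140
  61+: 140 × 8 = 1120
Adjusted estimate = 8340 / 860 = 9.69767 → 9.7.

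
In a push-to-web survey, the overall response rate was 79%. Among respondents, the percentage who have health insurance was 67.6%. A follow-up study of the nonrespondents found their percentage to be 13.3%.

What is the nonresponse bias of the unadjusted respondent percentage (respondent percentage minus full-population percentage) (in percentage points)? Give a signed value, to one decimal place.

+11.4 percentage points

Nonresponse fraction = 1 − 0.79 = 0.21.
Bias = (nonresponse fraction) × (respondent percentage − nonrespondent percentage)
     = 0.21 × (67.6 − 13.3) = 0.21 × 54.3 = 11.403.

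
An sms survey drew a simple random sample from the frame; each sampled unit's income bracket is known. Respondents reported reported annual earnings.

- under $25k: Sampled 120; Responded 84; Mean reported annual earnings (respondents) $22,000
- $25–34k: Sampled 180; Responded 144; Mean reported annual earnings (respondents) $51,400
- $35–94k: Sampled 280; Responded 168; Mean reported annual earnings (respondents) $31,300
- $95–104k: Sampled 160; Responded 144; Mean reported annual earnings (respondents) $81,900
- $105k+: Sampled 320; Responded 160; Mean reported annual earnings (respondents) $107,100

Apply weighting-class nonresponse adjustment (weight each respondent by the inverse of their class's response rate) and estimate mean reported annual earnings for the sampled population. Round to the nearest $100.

Response rates by class: under $25k 84/120 = 70%, $25–34k 144/180 = 80%, $35–94k 168/280 = 60%, $95–104k 144/160 = 90%, $105k+ 160/320 = 50%.
Inverse-response-rate weighting restores each class to its sampled count, so class totals weight by n_sampled:
  under $25k: 120 × 22,000 = 2,640,000
  $25–34k: 180 × 51,400 = 9,252,000
  $35–94k: 280 × 31,300 = 8,764,000
  $95–104k: 160 × 81,900 = 13,104,000
  $105k+: 320 × 107,100 = 34,272,000
Adjusted estimate = 68,032,000 / 1,060 = 64181.1 → $64,200.

$64,200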